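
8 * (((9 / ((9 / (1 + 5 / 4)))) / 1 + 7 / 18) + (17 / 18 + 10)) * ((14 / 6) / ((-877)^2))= 2282 / 6922161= 0.00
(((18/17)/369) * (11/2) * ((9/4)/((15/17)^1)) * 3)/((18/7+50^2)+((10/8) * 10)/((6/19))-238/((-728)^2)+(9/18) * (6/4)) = 2810808/59202474185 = 0.00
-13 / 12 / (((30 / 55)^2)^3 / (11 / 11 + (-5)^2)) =-299393809 / 279936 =-1069.51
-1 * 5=-5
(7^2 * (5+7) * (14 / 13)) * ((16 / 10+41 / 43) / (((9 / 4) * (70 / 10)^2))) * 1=40992 / 2795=14.67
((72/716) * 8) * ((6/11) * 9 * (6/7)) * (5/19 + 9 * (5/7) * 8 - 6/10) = 1585184256/9165695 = 172.95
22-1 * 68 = -46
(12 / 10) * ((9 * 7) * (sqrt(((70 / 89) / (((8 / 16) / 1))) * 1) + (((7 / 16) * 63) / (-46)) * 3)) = -250047 / 1840 + 756 * sqrt(3115) / 445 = -41.08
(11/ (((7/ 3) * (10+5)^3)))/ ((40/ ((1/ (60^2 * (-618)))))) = -11/ 700812000000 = -0.00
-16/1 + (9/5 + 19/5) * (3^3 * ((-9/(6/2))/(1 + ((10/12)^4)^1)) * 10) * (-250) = 1469633264/1921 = 765035.54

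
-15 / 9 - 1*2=-11 / 3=-3.67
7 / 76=0.09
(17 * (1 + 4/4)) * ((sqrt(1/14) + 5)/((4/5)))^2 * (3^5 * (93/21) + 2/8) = 64045375 * sqrt(14)/1568 + 4495985325/3136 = 1586497.78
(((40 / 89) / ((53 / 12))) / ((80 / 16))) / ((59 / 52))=4992 / 278303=0.02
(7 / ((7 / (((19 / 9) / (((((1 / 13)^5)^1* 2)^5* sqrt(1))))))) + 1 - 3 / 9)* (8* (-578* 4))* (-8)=619947958266139045010796667356016 / 9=68883106474015449445644070000000.00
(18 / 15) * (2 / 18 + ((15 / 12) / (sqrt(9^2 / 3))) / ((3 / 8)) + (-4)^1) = -14 / 3 + 4 * sqrt(3) / 9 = -3.90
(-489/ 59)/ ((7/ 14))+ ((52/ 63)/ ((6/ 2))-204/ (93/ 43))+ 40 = -70.62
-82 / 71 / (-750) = 41 / 26625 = 0.00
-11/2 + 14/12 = -13/3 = -4.33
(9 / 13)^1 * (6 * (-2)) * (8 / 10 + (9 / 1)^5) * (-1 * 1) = 31886892 / 65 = 490567.57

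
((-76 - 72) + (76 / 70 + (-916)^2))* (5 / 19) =29361818 / 133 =220765.55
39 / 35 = 1.11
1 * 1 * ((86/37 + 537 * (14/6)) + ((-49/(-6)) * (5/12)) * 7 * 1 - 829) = 1199183/2664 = 450.14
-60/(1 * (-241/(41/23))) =2460/5543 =0.44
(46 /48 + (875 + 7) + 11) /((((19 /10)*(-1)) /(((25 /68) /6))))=-2681875 /93024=-28.83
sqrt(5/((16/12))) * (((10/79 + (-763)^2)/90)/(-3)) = -45991361 * sqrt(15)/42660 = -4175.43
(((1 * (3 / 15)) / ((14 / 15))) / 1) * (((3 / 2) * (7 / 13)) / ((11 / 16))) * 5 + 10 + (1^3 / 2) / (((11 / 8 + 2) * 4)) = 43613 / 3861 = 11.30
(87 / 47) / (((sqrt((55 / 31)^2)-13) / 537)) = -16647 / 188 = -88.55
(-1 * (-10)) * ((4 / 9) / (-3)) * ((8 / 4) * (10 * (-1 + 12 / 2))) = -4000 / 27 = -148.15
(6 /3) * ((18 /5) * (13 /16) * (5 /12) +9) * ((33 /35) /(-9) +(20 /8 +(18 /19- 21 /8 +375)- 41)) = 582288137 /85120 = 6840.79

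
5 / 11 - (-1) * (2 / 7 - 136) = -10415 / 77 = -135.26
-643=-643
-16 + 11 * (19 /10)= 49 /10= 4.90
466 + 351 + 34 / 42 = 17174 / 21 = 817.81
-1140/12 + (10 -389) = -474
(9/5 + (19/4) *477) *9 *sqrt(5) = 408159 *sqrt(5)/20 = 45633.56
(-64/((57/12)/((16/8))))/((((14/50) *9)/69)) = -294400/399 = -737.84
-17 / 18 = -0.94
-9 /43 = -0.21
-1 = -1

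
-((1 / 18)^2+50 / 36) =-451 / 324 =-1.39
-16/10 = -8/5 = -1.60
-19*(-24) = 456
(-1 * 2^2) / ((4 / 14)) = -14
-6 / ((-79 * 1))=6 / 79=0.08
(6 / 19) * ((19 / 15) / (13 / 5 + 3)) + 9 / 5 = 131 / 70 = 1.87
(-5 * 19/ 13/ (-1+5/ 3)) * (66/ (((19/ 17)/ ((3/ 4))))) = -25245/ 52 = -485.48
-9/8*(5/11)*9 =-405/88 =-4.60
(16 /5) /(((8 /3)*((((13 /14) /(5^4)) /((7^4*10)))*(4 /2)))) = 126052500 /13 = 9696346.15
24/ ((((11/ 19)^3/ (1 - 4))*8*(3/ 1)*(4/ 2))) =-20577/ 2662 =-7.73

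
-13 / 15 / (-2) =13 / 30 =0.43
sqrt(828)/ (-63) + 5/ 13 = 5/ 13 -2*sqrt(23)/ 21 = -0.07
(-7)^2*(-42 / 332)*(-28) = 14406 / 83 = 173.57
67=67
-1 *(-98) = 98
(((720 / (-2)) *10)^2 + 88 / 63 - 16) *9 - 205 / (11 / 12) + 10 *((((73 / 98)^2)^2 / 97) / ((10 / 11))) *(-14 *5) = 819949048715424035 / 7029763048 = 116639642.49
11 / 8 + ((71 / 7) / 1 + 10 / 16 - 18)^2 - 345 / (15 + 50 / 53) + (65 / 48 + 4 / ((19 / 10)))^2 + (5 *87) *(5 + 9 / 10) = 17980319523877 / 6887672064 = 2610.51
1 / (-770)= -1 / 770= -0.00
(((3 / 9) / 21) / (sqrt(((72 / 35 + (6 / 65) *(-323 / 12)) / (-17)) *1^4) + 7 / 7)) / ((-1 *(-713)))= 2210 / 96774777- sqrt(6017830) / 677423439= 0.00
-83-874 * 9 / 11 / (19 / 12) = -5881 / 11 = -534.64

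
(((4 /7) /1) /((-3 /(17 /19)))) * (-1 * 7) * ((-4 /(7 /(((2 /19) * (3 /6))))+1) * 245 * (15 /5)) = 307020 /361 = 850.47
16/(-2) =-8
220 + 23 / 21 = 4643 / 21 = 221.10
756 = 756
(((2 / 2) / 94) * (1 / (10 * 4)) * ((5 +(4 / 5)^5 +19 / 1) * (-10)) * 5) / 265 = -9503 / 7784375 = -0.00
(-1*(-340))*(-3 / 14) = -510 / 7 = -72.86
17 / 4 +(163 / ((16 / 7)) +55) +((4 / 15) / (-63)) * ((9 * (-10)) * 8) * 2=45917 / 336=136.66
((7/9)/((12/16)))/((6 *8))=7/324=0.02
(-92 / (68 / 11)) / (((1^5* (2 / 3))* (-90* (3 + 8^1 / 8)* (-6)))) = -0.01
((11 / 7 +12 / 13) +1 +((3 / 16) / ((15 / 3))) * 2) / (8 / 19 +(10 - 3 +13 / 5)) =246867 / 693056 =0.36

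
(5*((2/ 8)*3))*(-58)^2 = 12615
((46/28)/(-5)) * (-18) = 207/35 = 5.91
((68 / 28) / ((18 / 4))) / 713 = 34 / 44919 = 0.00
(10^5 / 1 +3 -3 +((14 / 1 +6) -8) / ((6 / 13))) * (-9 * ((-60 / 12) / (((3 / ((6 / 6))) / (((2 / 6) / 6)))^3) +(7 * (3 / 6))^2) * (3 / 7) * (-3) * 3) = 10719058453 / 252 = 42535946.24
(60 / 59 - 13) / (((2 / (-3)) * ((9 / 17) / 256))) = 1538432 / 177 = 8691.71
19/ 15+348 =5239/ 15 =349.27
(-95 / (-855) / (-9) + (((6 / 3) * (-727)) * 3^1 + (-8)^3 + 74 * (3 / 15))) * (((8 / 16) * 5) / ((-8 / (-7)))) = -13775867 / 1296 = -10629.53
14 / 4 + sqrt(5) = sqrt(5) + 7 / 2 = 5.74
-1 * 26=-26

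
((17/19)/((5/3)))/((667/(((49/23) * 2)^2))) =489804/33520085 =0.01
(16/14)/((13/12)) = 96/91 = 1.05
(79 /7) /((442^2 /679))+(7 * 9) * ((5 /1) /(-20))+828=39673018 /48841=812.29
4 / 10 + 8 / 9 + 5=6.29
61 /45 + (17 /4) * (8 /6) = 7.02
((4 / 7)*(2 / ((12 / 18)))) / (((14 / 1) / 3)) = 18 / 49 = 0.37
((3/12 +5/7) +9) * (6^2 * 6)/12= 2511/14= 179.36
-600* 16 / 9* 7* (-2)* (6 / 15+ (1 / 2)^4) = 20720 / 3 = 6906.67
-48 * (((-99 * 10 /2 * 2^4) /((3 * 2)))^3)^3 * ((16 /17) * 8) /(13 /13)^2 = 74750927874450845073408000000000 /17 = 4397113404379461474906353000000.00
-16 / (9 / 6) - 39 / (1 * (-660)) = -7001 / 660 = -10.61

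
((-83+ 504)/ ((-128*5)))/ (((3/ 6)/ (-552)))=29049/ 40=726.22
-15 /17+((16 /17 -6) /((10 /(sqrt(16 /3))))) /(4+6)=-15 /17 -86*sqrt(3) /1275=-1.00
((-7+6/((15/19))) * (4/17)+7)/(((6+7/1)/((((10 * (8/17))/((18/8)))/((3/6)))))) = 77696/33813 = 2.30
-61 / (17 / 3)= -183 / 17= -10.76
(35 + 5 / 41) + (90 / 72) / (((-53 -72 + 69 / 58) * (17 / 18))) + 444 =2398027083 / 5005157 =479.11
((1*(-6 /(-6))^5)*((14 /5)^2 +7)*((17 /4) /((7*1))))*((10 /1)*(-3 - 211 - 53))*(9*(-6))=6495309 /5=1299061.80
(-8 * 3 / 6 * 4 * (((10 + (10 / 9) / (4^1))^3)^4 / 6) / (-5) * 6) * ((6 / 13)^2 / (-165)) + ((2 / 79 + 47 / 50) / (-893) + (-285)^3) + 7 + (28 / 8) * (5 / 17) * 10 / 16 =-1935246697377077986457670037797871 / 335827071674391336811200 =-5762628628.26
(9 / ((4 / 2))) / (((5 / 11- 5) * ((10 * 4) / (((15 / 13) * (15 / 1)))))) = -891 / 2080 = -0.43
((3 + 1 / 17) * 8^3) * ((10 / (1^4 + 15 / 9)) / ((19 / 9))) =898560 / 323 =2781.92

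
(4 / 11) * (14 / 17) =56 / 187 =0.30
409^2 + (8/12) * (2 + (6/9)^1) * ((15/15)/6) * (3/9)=13549769/81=167281.10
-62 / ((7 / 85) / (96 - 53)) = -226610 / 7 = -32372.86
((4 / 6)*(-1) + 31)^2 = 920.11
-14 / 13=-1.08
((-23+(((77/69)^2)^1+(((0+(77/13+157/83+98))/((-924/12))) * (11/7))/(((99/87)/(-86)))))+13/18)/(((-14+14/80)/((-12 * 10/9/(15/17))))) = 713839113716320/4593616946919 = 155.40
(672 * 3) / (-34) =-1008 / 17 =-59.29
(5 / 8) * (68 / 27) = 85 / 54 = 1.57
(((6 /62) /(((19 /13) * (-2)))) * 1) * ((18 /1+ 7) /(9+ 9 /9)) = -0.08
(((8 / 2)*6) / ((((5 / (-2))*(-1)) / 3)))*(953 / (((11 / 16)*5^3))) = 2195712 / 6875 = 319.38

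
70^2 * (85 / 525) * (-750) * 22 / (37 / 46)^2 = -27698440000 / 1369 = -20232607.74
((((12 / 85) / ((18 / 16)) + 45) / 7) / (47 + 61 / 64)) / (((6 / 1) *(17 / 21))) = 368224 / 13304115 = 0.03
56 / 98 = 4 / 7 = 0.57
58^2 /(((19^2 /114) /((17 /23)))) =343128 /437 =785.19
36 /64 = 9 /16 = 0.56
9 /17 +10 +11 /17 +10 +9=513 /17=30.18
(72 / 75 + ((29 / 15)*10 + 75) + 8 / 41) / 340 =293627 / 1045500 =0.28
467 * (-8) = -3736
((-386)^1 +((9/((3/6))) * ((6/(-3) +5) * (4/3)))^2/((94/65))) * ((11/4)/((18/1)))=826859/1692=488.69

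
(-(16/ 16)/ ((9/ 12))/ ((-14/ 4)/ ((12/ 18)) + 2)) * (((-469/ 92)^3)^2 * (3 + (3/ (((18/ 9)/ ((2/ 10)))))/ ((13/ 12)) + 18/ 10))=117065720241807491/ 3202312350848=36556.62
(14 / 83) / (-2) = -7 / 83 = -0.08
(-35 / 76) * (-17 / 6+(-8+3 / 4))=4235 / 912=4.64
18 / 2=9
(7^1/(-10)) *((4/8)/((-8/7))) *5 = 49/32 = 1.53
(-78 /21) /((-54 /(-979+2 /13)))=-12725 /189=-67.33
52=52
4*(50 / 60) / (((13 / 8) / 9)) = 240 / 13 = 18.46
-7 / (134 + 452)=-7 / 586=-0.01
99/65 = 1.52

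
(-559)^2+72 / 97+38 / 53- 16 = 1606390067 / 5141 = 312466.46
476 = 476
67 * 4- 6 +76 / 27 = 7150 / 27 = 264.81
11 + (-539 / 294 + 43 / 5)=17.77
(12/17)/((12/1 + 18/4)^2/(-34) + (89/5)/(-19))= -9120/115559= -0.08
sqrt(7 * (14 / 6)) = 7 * sqrt(3) / 3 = 4.04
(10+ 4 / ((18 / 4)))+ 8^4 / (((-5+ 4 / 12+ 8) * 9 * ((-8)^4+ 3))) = 10.92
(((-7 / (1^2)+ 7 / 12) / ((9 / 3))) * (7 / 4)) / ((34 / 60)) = -6.61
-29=-29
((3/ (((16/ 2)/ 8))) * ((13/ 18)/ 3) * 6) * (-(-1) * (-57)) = -247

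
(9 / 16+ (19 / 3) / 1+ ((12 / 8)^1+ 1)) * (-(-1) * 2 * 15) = 281.88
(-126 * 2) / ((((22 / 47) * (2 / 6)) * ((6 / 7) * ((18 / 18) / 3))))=-62181 / 11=-5652.82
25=25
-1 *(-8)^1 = 8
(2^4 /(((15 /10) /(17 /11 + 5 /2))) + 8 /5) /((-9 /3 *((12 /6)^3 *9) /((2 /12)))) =-923 /26730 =-0.03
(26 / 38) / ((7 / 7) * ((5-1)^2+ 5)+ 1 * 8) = 13 / 551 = 0.02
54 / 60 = 9 / 10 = 0.90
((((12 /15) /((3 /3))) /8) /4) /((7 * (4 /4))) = 0.00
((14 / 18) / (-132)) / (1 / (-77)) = 0.45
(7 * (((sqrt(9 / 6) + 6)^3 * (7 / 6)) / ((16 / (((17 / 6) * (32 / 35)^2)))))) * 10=9928 * sqrt(6) / 15 + 14688 / 5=4558.84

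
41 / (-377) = -41 / 377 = -0.11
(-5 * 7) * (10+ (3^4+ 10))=-3535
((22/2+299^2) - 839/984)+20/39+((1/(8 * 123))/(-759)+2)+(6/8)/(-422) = 183175146067943/2048626008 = 89413.66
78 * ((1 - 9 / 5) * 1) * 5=-312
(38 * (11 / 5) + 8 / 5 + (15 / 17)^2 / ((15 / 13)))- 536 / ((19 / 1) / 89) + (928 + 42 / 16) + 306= -260984397 / 219640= -1188.24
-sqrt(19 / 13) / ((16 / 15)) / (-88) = 15*sqrt(247) / 18304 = 0.01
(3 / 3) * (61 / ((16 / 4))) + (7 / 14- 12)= 15 / 4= 3.75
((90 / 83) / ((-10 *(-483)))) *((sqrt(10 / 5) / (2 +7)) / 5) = sqrt(2) / 200445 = 0.00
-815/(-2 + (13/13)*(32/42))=17115/26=658.27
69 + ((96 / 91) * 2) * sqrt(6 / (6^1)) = 6471 / 91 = 71.11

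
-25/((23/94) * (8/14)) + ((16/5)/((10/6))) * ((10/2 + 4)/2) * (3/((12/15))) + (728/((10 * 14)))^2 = -137269/1150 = -119.36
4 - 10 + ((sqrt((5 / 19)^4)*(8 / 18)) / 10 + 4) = -6488 / 3249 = -2.00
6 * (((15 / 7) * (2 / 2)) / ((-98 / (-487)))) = 21915 / 343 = 63.89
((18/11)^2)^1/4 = 81/121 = 0.67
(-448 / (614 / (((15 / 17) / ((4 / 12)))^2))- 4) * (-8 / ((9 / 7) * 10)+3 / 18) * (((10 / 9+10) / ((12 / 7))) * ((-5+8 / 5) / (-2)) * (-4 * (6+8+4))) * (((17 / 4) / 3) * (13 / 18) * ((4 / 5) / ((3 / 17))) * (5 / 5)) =-51280222084 / 3357045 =-15275.41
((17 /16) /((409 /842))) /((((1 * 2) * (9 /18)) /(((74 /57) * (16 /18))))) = 529618 /209817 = 2.52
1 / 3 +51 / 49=202 / 147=1.37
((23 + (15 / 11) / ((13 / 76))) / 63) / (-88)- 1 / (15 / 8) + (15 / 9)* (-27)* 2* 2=-715649057 / 3963960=-180.54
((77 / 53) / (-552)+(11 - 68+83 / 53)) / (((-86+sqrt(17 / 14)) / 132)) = 86.19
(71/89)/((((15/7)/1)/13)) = 6461/1335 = 4.84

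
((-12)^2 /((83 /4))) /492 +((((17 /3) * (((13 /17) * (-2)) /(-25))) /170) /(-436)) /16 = 2134611761 /151338216000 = 0.01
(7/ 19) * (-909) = -6363/ 19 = -334.89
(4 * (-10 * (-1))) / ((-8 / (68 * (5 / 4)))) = -425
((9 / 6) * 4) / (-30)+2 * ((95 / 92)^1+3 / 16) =2061 / 920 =2.24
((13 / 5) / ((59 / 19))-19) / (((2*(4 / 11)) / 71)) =-2092299 / 1180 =-1773.13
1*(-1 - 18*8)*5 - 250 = -975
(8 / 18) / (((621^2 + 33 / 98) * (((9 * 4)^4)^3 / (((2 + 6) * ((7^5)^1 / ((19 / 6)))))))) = 823543 / 79745199799383274011623424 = 0.00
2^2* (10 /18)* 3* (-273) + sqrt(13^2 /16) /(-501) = -3647293 /2004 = -1820.01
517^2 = 267289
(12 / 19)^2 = 144 / 361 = 0.40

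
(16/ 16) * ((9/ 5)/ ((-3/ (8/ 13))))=-24/ 65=-0.37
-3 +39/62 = -147/62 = -2.37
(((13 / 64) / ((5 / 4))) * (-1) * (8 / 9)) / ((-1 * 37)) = 13 / 3330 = 0.00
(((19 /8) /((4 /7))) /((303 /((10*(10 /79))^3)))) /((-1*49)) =-593750 /1045735719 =-0.00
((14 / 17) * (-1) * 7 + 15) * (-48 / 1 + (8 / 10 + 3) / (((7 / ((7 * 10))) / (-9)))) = -61230 / 17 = -3601.76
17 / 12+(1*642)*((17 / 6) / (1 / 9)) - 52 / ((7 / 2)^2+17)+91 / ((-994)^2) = 10398073279 / 635166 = 16370.64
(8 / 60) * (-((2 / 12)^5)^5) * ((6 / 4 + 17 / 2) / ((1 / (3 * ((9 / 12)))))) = -1 / 9476762676643233792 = -0.00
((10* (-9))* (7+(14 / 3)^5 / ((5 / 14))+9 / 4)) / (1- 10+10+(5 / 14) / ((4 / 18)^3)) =-1689133544 / 101439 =-16651.72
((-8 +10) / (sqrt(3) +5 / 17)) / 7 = -85 / 2947 +289 *sqrt(3) / 2947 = 0.14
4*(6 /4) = 6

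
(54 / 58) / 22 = 27 / 638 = 0.04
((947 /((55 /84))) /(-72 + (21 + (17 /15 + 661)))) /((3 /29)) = 2306892 /100837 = 22.88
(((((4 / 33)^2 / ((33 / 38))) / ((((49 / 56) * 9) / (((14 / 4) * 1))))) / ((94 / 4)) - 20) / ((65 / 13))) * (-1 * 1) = 304022156 / 76006755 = 4.00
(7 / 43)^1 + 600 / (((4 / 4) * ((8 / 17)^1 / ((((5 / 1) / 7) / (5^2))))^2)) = 40025 / 16856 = 2.37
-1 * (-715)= 715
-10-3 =-13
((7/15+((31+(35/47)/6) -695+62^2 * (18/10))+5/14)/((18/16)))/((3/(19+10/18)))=36249.61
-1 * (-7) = 7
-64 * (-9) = 576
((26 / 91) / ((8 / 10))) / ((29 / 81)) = 405 / 406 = 1.00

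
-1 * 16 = -16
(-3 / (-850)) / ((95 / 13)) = 39 / 80750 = 0.00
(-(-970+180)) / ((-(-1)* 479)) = 790 / 479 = 1.65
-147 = -147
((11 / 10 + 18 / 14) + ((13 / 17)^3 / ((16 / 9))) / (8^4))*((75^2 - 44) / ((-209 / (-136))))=150050128554923 / 17318174720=8664.32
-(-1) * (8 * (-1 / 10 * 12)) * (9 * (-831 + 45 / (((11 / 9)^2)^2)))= 70056.09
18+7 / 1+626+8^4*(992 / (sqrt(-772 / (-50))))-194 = 457+10158080*sqrt(386) / 193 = 1034522.32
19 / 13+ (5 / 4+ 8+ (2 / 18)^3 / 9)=3654529 / 341172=10.71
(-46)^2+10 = 2126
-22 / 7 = -3.14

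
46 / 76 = 23 / 38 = 0.61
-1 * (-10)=10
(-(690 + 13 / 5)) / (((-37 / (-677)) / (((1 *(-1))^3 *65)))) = 30477863 / 37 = 823726.03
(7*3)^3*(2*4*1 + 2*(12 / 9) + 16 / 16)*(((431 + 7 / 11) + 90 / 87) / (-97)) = -14912586990 / 30943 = -481937.34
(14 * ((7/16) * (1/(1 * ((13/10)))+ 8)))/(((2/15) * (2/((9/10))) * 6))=25137/832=30.21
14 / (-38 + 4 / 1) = -7 / 17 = -0.41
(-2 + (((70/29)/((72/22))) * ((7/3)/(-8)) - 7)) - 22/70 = -4178453/438480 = -9.53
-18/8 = -9/4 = -2.25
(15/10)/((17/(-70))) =-6.18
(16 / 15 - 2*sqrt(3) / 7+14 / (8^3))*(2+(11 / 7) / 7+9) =231055 / 18816 - 1100*sqrt(3) / 343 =6.73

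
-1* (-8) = 8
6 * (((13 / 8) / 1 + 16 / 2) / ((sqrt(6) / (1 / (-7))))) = -11 * sqrt(6) / 8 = -3.37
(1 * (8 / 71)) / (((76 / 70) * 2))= 70 / 1349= 0.05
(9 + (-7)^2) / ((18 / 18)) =58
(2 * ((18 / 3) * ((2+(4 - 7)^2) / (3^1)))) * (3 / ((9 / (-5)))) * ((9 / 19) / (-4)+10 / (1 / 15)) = -208835 / 19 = -10991.32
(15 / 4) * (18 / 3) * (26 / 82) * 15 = 8775 / 82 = 107.01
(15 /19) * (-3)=-45 /19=-2.37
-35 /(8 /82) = -1435 /4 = -358.75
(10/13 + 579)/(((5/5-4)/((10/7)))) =-75370/273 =-276.08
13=13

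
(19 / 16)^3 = 6859 / 4096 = 1.67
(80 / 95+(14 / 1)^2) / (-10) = -374 / 19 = -19.68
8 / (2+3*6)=2 / 5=0.40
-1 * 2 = -2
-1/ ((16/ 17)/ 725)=-12325/ 16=-770.31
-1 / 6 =-0.17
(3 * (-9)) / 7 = -27 / 7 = -3.86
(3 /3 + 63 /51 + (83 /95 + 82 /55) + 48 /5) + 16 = 536501 /17765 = 30.20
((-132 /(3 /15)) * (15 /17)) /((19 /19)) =-9900 /17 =-582.35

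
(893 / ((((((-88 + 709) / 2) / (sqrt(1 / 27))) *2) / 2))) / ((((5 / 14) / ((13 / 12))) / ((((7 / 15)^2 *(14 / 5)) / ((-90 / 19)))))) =-529590971 *sqrt(3) / 4244146875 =-0.22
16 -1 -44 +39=10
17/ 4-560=-2223/ 4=-555.75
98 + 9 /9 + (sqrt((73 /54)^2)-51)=2665 /54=49.35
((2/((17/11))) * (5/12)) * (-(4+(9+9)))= -605/51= -11.86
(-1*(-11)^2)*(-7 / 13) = 847 / 13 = 65.15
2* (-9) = -18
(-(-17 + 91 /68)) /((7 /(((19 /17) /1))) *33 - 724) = -20235 /668372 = -0.03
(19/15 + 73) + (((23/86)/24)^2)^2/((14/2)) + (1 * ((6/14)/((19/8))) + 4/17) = 74.68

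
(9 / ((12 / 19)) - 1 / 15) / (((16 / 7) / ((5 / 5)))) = 5957 / 960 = 6.21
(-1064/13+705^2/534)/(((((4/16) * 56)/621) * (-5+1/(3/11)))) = -3659645529/129584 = -28241.49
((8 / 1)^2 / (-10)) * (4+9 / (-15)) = -544 / 25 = -21.76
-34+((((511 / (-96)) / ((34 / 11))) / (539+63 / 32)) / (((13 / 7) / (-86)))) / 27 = -1504910179 / 44269173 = -33.99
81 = 81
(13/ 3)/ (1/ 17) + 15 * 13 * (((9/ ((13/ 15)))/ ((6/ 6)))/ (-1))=-5854/ 3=-1951.33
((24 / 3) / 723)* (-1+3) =16 / 723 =0.02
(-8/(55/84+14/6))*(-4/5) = 2688/1255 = 2.14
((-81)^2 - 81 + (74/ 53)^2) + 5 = 18221841/ 2809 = 6486.95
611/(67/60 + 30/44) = 403260/1187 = 339.73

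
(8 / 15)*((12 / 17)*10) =64 / 17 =3.76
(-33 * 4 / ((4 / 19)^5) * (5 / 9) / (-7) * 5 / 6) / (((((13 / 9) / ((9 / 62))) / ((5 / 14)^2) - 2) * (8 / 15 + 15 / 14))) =2298129384375 / 13279503872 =173.06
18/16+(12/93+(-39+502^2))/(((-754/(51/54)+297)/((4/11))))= -4222982849/23250744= -181.63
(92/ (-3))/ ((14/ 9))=-138/ 7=-19.71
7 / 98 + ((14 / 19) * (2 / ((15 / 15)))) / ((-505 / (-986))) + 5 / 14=222041 / 67165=3.31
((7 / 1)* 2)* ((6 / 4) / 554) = 21 / 554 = 0.04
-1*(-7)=7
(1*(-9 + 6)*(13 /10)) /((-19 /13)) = 507 /190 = 2.67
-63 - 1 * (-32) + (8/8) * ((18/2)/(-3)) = -34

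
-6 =-6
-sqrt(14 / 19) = -sqrt(266) / 19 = -0.86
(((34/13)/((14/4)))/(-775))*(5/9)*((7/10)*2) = -68/90675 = -0.00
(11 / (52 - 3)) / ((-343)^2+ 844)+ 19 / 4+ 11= 365787935 / 23224628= 15.75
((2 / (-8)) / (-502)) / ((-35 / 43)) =-43 / 70280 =-0.00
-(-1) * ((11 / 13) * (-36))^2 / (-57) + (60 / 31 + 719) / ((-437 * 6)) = -227396597 / 13736658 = -16.55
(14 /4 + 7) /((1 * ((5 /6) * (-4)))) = -3.15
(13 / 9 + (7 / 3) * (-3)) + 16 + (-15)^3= -30281 / 9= -3364.56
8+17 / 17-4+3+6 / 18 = 25 / 3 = 8.33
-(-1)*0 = 0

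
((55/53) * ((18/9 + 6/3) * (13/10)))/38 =0.14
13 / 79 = 0.16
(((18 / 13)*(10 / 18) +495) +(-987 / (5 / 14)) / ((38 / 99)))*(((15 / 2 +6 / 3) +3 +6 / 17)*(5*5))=-476077460 / 221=-2154196.65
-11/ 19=-0.58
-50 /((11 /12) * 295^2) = -0.00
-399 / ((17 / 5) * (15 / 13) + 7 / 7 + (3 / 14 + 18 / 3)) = -72618 / 2027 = -35.83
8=8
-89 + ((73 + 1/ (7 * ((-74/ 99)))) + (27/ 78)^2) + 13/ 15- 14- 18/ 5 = -86153489/ 2626260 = -32.80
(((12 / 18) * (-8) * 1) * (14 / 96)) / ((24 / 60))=-1.94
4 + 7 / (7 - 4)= 6.33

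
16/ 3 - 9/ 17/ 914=248581/ 46614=5.33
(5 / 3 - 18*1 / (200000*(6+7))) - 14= -48100027 / 3900000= -12.33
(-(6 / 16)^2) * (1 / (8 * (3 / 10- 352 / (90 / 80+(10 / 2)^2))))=855 / 640768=0.00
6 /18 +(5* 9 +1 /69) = 1043 /23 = 45.35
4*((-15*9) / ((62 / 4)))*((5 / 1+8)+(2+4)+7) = -28080 / 31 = -905.81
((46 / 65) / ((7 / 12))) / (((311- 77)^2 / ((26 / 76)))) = 23 / 3034395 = 0.00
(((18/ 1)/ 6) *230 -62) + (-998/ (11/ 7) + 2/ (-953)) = -74356/ 10483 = -7.09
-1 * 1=-1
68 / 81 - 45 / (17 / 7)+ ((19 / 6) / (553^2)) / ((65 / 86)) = -484197718012 / 27371434545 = -17.69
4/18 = 2/9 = 0.22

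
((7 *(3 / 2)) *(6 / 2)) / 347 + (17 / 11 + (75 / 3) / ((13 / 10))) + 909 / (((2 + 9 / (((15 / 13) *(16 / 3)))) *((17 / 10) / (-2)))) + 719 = 201424908829 / 467330578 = 431.01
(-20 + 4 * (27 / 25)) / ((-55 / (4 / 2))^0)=-15.68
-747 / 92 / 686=-747 / 63112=-0.01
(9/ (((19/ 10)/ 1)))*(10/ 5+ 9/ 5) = 18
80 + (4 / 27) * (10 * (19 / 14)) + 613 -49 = 122096 / 189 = 646.01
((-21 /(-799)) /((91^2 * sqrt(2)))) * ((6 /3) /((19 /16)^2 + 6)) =768 * sqrt(2) /1793076649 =0.00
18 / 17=1.06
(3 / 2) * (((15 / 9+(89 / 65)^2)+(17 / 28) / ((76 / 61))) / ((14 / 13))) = 108665639 / 19364800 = 5.61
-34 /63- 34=-2176 /63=-34.54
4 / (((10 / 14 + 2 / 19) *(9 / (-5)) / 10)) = -26600 / 981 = -27.12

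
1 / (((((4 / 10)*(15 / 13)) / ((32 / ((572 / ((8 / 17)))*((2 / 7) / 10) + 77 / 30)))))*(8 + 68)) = 455 / 18601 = 0.02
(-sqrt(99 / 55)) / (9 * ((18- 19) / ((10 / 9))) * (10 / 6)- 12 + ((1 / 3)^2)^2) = 486 * sqrt(5) / 20645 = 0.05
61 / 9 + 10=16.78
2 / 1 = 2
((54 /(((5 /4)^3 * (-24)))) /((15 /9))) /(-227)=432 /141875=0.00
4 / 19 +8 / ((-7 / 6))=-884 / 133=-6.65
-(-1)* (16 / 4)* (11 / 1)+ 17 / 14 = 633 / 14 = 45.21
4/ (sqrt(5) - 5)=-1 - sqrt(5)/ 5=-1.45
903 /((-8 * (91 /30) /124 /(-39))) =179955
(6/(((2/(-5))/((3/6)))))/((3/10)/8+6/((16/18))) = -200/181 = -1.10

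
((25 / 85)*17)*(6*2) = 60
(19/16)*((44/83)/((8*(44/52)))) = 247/2656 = 0.09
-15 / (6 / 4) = -10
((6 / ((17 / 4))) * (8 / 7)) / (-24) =-8 / 119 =-0.07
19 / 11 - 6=-47 / 11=-4.27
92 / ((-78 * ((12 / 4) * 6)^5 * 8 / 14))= -161 / 147386304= -0.00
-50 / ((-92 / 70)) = 38.04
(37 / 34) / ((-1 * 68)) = -37 / 2312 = -0.02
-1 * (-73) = 73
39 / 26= 3 / 2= 1.50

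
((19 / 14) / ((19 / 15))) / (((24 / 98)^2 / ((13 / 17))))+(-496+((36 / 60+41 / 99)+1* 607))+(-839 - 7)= -193969037 / 269280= -720.32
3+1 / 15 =46 / 15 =3.07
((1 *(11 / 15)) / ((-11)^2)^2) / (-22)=-1 / 439230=-0.00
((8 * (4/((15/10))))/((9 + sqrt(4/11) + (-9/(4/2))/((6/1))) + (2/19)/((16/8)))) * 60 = 675220480/4356667 - 14786560 * sqrt(11)/4356667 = 143.73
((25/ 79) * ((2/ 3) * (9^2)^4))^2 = 514727830236622500/ 6241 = 82475217150556.40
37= 37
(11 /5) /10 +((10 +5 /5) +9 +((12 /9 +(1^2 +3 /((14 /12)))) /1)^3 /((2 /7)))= 14327864 /33075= 433.19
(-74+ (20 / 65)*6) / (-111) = 938 / 1443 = 0.65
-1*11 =-11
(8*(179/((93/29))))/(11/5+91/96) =6644480/46841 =141.85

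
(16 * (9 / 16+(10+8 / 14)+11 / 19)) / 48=24925 / 6384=3.90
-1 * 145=-145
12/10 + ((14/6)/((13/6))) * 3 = 288/65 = 4.43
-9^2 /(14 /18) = -729 /7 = -104.14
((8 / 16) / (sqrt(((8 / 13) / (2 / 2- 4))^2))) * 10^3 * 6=14625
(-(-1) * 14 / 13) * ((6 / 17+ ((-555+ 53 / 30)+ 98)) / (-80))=1623923 / 265200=6.12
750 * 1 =750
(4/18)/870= 1/3915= 0.00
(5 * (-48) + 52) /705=-4 /15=-0.27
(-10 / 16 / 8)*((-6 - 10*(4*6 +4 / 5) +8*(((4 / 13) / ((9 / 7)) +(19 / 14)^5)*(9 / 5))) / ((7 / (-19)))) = -39.07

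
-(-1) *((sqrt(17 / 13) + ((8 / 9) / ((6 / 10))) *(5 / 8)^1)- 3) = -56 / 27 + sqrt(221) / 13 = -0.93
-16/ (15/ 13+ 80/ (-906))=-94224/ 6275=-15.02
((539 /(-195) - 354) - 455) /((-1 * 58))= 14.00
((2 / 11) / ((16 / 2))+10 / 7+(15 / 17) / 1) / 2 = 1.17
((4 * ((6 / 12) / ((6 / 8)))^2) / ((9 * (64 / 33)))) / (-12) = -11 / 1296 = -0.01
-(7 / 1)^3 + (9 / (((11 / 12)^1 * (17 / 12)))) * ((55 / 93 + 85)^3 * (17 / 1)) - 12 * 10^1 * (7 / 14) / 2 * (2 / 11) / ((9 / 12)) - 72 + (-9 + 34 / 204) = 145254353124677 / 1966206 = 73875450.04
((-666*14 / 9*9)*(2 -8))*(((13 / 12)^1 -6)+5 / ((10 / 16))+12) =843822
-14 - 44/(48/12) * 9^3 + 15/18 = -48193/6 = -8032.17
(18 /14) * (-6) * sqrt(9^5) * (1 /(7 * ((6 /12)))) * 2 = -52488 /49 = -1071.18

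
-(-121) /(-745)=-121 /745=-0.16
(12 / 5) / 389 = 12 / 1945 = 0.01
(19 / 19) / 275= 1 / 275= 0.00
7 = 7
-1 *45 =-45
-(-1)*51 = 51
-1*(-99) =99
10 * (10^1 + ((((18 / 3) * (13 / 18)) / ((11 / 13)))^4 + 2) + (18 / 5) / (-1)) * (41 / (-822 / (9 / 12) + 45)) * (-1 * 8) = 2708271260272 / 1246402971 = 2172.87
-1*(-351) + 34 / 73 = 351.47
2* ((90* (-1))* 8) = -1440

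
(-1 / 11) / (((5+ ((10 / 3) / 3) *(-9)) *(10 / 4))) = 2 / 275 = 0.01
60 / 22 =30 / 11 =2.73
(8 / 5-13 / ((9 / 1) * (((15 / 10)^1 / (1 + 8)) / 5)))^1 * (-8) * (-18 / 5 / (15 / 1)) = -10016 / 125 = -80.13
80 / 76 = 20 / 19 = 1.05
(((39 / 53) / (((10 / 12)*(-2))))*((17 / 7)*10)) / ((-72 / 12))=663 / 371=1.79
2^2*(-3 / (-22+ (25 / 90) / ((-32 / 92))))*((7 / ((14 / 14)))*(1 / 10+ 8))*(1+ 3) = 279936 / 2345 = 119.38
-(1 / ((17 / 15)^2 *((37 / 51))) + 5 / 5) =-1304 / 629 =-2.07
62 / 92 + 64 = 2975 / 46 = 64.67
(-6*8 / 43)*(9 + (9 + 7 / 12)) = -892 / 43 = -20.74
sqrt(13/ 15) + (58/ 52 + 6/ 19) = sqrt(195)/ 15 + 707/ 494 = 2.36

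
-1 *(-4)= 4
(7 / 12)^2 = 49 / 144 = 0.34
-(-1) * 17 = 17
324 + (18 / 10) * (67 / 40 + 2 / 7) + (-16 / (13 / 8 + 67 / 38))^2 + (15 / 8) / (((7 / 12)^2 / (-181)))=-67321203109 / 103968200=-647.52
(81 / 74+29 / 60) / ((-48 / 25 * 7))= -17515 / 149184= -0.12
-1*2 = -2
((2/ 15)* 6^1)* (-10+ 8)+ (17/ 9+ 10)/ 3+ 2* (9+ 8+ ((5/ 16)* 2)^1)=20311/ 540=37.61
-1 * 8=-8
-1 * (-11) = 11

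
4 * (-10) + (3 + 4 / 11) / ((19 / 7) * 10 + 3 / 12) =-336444 / 8437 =-39.88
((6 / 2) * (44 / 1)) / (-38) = -66 / 19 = -3.47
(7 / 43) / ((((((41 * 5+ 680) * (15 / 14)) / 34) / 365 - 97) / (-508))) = 123563888 / 144819743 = 0.85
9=9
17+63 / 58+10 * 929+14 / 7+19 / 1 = 9329.09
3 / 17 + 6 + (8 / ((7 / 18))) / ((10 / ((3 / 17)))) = 3891 / 595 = 6.54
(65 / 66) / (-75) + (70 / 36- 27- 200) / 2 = -24759 / 220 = -112.54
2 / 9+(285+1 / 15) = 12838 / 45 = 285.29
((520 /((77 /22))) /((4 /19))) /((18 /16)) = 39520 /63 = 627.30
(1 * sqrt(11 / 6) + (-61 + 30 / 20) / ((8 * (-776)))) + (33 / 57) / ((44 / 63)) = 197813 / 235904 + sqrt(66) / 6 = 2.19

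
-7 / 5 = -1.40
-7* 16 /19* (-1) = 112 /19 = 5.89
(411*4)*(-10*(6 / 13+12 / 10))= -27315.69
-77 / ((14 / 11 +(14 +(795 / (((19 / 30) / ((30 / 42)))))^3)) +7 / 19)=-1992683539 / 18653823264152387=-0.00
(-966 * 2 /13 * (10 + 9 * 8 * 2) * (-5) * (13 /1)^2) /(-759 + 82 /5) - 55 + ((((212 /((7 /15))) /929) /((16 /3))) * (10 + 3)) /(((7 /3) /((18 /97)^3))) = -4025820177912895585 /154259509481329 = -26097.71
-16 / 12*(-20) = 26.67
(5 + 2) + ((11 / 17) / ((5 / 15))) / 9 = 368 / 51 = 7.22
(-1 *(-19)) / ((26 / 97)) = 1843 / 26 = 70.88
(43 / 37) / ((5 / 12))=516 / 185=2.79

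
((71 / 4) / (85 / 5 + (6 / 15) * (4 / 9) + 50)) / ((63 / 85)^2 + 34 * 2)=0.00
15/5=3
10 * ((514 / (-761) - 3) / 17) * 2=-55940 / 12937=-4.32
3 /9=1 /3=0.33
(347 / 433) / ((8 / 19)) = 6593 / 3464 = 1.90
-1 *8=-8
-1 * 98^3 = -941192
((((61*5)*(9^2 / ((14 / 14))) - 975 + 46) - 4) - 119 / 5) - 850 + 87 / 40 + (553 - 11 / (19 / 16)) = 3563505 / 152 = 23444.11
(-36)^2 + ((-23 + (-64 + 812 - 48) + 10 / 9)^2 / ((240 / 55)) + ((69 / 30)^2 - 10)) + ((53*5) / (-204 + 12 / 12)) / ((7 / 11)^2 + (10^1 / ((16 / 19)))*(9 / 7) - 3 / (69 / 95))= 60098068723263571 / 563402012400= 106669.96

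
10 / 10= 1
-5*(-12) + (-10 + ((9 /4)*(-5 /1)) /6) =385 /8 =48.12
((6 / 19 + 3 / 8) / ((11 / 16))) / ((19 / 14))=2940 / 3971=0.74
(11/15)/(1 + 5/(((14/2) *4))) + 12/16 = 247/180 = 1.37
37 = 37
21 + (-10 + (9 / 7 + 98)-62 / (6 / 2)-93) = -3.38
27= 27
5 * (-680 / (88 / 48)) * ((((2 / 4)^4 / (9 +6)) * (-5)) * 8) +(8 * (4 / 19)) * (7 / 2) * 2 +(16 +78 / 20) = 712231 / 2090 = 340.78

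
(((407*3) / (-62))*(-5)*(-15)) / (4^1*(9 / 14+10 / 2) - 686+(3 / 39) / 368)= 1533331800 / 688723559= 2.23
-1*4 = -4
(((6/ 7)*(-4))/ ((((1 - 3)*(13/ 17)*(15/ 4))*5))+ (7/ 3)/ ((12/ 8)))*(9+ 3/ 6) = 325831/ 20475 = 15.91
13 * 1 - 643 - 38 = -668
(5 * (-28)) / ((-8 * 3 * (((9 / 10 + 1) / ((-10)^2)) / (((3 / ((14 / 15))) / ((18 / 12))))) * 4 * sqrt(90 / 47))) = 625 * sqrt(470) / 114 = 118.86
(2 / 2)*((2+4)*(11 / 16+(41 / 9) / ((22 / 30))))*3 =10929 / 88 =124.19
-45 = -45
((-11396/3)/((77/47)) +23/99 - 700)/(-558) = 298825/55242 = 5.41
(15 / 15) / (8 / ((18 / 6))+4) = 0.15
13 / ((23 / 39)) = 507 / 23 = 22.04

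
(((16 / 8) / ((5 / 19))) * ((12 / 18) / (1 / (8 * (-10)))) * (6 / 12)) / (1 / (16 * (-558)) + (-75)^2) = -1809408 / 50219999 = -0.04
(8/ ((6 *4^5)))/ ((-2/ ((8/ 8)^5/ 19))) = -1/ 29184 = -0.00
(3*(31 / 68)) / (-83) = -93 / 5644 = -0.02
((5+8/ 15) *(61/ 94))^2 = 25633969/ 1988100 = 12.89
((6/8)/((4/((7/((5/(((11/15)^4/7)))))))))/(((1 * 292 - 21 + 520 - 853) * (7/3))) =-0.00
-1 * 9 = -9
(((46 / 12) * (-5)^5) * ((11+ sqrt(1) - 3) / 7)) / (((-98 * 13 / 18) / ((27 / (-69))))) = -759375 / 8918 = -85.15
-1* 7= -7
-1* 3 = -3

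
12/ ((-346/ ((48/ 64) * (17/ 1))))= -153/ 346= -0.44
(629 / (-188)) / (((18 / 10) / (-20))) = 15725 / 423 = 37.17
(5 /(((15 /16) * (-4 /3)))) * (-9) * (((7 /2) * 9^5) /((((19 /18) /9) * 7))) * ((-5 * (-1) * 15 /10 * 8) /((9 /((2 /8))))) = 286978140 /19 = 15104112.63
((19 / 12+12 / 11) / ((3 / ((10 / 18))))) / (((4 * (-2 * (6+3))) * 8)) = -1765 / 2052864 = -0.00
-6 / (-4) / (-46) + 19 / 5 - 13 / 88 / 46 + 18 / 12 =106547 / 20240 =5.26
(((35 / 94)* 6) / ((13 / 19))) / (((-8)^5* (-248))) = 1995 / 4965269504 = 0.00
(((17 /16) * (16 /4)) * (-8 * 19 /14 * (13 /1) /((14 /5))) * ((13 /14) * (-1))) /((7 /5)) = 1364675 /9604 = 142.09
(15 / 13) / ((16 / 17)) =255 / 208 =1.23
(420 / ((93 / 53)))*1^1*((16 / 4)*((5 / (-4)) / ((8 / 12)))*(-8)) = 445200 / 31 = 14361.29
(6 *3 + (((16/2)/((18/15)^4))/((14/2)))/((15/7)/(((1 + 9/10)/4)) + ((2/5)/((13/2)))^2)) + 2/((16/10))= 7962205543/411014736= 19.37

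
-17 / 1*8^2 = -1088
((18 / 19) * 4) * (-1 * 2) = -144 / 19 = -7.58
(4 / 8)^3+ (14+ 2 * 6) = 209 / 8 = 26.12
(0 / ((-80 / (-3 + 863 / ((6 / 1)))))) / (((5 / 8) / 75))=0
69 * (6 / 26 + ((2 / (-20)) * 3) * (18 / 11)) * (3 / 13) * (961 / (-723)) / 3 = 4111158 / 2240095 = 1.84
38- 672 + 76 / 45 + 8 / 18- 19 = -9763 / 15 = -650.87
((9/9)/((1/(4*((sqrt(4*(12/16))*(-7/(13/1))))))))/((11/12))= -336*sqrt(3)/143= -4.07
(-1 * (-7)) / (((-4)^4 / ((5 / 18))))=35 / 4608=0.01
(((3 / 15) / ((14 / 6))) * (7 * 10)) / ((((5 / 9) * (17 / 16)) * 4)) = 216 / 85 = 2.54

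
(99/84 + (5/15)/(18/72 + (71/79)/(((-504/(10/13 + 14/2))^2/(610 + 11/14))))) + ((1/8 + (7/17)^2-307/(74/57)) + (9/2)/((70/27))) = -12567872879702106069/54081428284257080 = -232.39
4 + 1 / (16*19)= 1217 / 304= 4.00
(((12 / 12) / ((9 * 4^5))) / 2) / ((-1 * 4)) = -1 / 73728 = -0.00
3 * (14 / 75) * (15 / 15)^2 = 14 / 25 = 0.56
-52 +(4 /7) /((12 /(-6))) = -366 /7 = -52.29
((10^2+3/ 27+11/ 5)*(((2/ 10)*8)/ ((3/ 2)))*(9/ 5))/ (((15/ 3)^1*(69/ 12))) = 294656/ 43125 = 6.83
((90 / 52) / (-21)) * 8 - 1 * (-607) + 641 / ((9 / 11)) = 1138234 / 819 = 1389.79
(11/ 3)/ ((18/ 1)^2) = 11/ 972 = 0.01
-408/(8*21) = -17/7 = -2.43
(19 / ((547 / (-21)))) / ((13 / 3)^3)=-10773 / 1201759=-0.01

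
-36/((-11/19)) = 684/11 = 62.18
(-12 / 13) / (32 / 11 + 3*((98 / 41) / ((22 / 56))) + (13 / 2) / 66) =-64944 / 1495793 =-0.04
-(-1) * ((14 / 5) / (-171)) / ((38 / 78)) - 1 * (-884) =4786678 / 5415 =883.97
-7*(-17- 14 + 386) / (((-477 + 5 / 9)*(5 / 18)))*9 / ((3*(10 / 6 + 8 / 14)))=2536191 / 100768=25.17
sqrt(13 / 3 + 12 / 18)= sqrt(5)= 2.24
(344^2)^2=14003408896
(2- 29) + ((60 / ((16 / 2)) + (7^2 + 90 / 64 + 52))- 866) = -25059 / 32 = -783.09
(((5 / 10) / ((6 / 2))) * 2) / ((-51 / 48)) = -16 / 51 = -0.31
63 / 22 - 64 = -1345 / 22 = -61.14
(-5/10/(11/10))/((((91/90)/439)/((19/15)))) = -250230/1001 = -249.98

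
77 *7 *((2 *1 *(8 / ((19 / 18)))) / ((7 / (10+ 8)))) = 399168 / 19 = 21008.84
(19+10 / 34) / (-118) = -0.16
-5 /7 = -0.71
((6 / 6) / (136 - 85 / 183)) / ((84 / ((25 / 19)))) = 1525 / 13195196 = 0.00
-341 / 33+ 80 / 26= -283 / 39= -7.26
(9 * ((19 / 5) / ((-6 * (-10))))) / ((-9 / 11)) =-209 / 300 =-0.70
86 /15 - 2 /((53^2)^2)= 678581336 /118357215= 5.73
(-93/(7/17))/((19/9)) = -14229/133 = -106.98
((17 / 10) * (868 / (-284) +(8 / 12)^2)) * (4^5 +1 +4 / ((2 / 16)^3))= -87190229 / 6390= -13644.79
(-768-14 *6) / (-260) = 213 / 65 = 3.28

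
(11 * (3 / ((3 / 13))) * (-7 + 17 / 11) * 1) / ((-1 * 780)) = 1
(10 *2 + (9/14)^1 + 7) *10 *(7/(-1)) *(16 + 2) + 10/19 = -661760/19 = -34829.47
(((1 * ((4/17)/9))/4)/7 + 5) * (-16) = -85696/1071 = -80.01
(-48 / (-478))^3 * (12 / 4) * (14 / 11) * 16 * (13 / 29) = 120766464 / 4354962161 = 0.03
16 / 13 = 1.23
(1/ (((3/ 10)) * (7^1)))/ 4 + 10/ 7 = 65/ 42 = 1.55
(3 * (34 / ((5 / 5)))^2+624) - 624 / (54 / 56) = 31004 / 9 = 3444.89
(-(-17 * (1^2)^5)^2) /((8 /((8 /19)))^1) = -289 /19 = -15.21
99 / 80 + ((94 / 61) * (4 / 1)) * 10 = 306839 / 4880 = 62.88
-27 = -27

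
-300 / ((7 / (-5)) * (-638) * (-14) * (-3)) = -125 / 15631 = -0.01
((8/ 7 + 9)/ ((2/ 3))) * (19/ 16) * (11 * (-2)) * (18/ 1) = -400653/ 56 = -7154.52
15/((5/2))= 6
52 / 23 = 2.26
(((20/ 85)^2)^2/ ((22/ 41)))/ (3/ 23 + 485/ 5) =60352/ 1026222527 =0.00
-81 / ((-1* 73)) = 81 / 73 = 1.11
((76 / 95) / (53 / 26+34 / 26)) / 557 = 104 / 242295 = 0.00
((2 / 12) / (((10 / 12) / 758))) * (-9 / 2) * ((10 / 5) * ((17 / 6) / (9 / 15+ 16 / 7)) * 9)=-1217727 / 101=-12056.70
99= 99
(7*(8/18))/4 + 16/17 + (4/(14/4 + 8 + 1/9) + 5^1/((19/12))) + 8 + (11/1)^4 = 468598036/31977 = 14654.22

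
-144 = -144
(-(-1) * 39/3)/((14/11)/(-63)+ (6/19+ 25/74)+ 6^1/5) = 9047610/1276009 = 7.09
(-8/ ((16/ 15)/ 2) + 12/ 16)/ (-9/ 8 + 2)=-114/ 7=-16.29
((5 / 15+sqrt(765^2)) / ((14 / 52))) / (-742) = -4264 / 1113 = -3.83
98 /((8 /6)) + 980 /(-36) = 833 /18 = 46.28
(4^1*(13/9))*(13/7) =676/63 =10.73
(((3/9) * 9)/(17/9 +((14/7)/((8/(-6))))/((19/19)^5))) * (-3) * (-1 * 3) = 486/7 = 69.43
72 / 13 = 5.54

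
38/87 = 0.44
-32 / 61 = -0.52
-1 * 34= -34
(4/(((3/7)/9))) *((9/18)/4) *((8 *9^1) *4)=3024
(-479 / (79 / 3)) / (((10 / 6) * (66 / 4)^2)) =-1916 / 47795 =-0.04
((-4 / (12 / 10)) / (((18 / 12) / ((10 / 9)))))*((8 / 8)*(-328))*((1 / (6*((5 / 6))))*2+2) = 52480 / 27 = 1943.70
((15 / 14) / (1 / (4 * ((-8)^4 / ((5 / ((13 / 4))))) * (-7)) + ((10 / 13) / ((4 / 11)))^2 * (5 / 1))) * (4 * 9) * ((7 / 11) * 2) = 19382272 / 8833891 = 2.19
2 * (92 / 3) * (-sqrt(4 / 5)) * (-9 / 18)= 184 * sqrt(5) / 15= 27.43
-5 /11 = -0.45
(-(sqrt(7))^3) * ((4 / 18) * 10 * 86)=-3539.43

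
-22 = -22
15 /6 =5 /2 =2.50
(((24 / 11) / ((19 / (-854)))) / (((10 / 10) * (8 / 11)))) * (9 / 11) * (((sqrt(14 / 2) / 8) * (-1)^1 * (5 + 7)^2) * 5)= 2075220 * sqrt(7) / 209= 26270.41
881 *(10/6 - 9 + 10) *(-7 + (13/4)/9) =-421118/27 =-15596.96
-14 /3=-4.67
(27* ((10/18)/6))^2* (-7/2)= -175/8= -21.88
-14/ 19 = -0.74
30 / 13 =2.31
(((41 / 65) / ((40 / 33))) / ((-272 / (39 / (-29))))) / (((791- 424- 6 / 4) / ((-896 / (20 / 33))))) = -937629 / 90095750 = -0.01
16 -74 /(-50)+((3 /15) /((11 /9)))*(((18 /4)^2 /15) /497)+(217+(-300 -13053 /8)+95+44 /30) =-5250543611 /3280200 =-1600.68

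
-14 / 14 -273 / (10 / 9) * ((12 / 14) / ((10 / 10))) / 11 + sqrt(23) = -1108 / 55 + sqrt(23) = -15.35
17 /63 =0.27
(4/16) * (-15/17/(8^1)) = -15/544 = -0.03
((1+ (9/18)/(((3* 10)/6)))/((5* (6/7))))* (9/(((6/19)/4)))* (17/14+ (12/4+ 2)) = 18183/100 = 181.83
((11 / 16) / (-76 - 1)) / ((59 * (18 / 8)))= -0.00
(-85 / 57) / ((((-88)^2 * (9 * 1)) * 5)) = -17 / 3972672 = -0.00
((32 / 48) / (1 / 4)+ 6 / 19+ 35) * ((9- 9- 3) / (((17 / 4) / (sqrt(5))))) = -8660 * sqrt(5) / 323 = -59.95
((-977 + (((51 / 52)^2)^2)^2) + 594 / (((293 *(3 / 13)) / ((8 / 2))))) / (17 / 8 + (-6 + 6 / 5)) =73698019882120637735 / 209501993648709632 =351.78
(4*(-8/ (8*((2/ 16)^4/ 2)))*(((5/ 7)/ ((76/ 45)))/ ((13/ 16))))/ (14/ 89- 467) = 2624716800/ 71838221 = 36.54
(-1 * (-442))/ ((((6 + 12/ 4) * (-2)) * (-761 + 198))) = 221/ 5067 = 0.04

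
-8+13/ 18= -131/ 18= -7.28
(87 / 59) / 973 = 87 / 57407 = 0.00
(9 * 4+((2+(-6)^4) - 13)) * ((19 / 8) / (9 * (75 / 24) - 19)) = 25099 / 73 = 343.82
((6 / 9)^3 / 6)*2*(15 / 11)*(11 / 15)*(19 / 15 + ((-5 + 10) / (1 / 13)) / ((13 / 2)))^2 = 12.54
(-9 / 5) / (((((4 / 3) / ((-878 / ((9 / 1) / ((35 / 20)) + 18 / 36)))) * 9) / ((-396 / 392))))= -130383 / 5530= -23.58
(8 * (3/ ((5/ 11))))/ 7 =264/ 35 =7.54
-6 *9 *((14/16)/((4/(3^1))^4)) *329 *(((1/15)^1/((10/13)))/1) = -21825531/51200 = -426.28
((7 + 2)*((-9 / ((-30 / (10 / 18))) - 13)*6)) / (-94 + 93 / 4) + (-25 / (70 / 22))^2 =991903 / 13867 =71.53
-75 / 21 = -25 / 7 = -3.57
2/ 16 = 1/ 8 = 0.12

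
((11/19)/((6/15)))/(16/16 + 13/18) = 0.84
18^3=5832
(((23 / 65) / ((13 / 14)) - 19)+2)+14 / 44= -303031 / 18590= -16.30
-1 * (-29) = 29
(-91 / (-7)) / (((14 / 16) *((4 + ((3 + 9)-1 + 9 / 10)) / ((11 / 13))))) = 880 / 1113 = 0.79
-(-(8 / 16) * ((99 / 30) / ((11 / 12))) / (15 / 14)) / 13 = 42 / 325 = 0.13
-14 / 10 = -1.40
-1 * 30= -30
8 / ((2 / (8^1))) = 32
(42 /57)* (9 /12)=21 /38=0.55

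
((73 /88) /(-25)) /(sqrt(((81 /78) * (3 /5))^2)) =-949 /17820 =-0.05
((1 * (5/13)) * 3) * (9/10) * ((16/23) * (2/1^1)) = 432/299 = 1.44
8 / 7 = 1.14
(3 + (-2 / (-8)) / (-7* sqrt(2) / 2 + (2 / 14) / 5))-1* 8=-600265 / 120046-8575* sqrt(2) / 240092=-5.05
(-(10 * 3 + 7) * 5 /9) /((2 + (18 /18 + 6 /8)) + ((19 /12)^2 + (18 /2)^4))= -592 /189137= -0.00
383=383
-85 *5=-425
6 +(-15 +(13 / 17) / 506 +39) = 258073 / 8602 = 30.00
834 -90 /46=832.04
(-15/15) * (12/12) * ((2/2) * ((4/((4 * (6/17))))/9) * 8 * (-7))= 476/27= 17.63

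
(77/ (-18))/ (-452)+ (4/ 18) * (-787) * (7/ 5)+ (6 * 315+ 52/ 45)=7441369/ 4520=1646.32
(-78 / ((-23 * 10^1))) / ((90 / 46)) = 13 / 75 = 0.17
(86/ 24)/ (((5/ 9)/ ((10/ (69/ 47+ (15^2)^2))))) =2021/ 1586296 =0.00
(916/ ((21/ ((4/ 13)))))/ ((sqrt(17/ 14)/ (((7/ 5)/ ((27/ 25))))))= 18320 *sqrt(238)/ 17901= 15.79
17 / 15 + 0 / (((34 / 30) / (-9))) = 17 / 15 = 1.13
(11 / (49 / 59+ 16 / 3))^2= 3790809 / 1190281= 3.18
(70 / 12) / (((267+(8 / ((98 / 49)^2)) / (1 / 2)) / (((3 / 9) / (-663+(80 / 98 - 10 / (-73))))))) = -0.00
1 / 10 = 0.10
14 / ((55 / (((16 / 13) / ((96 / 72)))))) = 168 / 715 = 0.23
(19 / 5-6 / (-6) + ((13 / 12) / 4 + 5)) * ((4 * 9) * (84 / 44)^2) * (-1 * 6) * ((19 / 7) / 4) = -5379.82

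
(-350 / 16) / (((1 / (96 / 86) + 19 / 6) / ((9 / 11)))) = -630 / 143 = -4.41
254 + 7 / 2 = 515 / 2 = 257.50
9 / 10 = 0.90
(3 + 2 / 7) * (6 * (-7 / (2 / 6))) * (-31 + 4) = 11178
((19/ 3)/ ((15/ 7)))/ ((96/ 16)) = 133/ 270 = 0.49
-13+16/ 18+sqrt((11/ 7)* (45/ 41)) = -109/ 9+3* sqrt(15785)/ 287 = -10.80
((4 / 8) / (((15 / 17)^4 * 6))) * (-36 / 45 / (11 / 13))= -1085773 / 8353125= -0.13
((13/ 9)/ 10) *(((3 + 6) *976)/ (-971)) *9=-57096/ 4855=-11.76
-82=-82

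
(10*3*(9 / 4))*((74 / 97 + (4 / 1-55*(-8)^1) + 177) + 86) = 9268155 / 194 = 47773.99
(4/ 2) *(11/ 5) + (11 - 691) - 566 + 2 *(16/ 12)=-1238.93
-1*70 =-70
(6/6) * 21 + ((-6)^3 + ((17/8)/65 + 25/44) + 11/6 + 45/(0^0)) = -2532229/17160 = -147.57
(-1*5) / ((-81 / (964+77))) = 1735 / 27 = 64.26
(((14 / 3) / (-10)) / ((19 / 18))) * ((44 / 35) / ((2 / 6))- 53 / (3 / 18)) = 65988 / 475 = 138.92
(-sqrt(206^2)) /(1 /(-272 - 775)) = 215682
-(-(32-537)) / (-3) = 505 / 3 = 168.33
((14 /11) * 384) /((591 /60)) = 107520 /2167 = 49.62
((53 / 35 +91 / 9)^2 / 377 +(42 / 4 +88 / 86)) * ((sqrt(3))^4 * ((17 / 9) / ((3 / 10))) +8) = 3707770249223 / 4825609425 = 768.35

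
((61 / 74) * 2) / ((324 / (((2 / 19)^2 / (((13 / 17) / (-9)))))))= -1037 / 1562769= -0.00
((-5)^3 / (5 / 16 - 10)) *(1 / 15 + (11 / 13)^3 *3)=4967360 / 204321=24.31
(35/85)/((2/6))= 21/17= 1.24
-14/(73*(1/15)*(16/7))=-735/584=-1.26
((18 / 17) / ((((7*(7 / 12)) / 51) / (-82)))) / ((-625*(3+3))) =8856 / 30625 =0.29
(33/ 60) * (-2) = -11/ 10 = -1.10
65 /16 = 4.06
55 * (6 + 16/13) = 5170/13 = 397.69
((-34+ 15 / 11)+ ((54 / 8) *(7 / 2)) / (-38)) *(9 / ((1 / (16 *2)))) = -2001870 / 209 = -9578.33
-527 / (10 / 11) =-5797 / 10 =-579.70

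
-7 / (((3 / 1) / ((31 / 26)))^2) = -6727 / 6084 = -1.11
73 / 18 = 4.06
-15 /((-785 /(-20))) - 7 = -1159 /157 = -7.38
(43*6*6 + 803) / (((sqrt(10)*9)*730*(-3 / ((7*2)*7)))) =-115199*sqrt(10) / 98550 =-3.70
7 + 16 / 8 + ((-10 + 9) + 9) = 17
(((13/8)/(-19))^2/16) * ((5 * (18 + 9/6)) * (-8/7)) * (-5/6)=54925/1293824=0.04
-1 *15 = -15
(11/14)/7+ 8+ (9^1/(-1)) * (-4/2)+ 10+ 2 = 3735/98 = 38.11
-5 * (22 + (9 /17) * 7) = -2185 /17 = -128.53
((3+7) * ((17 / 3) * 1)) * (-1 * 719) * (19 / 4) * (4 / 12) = -64510.28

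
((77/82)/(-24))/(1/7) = -539/1968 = -0.27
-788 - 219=-1007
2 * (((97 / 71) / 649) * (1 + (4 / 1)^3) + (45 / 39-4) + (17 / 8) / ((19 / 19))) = -2800205 / 2396108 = -1.17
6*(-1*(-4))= 24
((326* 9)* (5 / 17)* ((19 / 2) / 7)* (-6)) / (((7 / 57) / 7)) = -47662830 / 119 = -400527.98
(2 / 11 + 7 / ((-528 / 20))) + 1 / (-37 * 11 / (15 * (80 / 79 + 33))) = -515813 / 385836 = -1.34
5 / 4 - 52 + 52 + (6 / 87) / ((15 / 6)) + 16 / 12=4543 / 1740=2.61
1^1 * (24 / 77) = 0.31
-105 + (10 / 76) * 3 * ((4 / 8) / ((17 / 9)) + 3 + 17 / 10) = -33282 / 323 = -103.04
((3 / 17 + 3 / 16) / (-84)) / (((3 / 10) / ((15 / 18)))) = -275 / 22848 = -0.01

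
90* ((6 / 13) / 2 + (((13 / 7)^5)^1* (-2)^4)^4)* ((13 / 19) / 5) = 291449177596746391233046434678 / 1516053059654628019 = 192242069458.40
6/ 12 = 1/ 2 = 0.50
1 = 1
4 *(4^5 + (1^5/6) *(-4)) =12280/3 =4093.33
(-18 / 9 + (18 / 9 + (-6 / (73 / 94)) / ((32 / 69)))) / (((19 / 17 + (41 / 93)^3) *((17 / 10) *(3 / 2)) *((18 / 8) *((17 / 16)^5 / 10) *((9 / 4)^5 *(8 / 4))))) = -43223572419706880 / 279743896517200281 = -0.15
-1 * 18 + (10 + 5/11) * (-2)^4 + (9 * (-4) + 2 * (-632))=-12658/11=-1150.73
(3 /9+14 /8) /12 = 25 /144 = 0.17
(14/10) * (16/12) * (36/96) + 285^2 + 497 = 817227/10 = 81722.70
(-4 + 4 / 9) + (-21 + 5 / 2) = -397 / 18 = -22.06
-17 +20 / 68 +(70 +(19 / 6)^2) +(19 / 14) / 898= 60901793 / 961758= 63.32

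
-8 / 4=-2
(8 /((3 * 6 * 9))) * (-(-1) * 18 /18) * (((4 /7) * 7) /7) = 16 /567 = 0.03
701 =701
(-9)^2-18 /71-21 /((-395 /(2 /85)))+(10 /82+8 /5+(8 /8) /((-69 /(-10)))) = 557139778208 /6743840925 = 82.61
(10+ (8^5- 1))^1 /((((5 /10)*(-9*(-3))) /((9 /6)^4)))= 98331 /8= 12291.38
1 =1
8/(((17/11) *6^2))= 22/153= 0.14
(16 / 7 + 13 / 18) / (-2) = -379 / 252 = -1.50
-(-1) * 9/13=9/13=0.69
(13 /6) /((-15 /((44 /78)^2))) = -242 /5265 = -0.05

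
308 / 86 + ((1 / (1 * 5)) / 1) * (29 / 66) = 52067 / 14190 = 3.67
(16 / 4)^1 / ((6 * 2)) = 1 / 3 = 0.33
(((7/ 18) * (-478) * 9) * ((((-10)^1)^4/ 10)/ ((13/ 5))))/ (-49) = 1195000/ 91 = 13131.87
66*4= 264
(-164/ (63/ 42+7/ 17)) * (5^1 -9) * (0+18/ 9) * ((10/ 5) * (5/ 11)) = 89216/ 143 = 623.89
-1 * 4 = -4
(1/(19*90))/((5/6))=0.00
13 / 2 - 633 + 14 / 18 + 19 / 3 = -11149 / 18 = -619.39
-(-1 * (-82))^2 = -6724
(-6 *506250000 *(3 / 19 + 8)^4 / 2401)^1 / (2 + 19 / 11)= -19285715882812500000 / 12828929561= -1503298914.47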